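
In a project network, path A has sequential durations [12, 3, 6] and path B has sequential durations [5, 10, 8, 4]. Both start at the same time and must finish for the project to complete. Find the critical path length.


Path A total = 12 + 3 + 6 = 21
Path B total = 5 + 10 + 8 + 4 = 27
Critical path = longest path = max(21, 27) = 27

27


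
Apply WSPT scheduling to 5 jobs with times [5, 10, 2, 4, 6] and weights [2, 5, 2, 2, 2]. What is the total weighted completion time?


Compute p/w ratios and sort ascending (WSPT): [(2, 2), (10, 5), (4, 2), (5, 2), (6, 2)]
Compute weighted completion times:
  Job (p=2,w=2): C=2, w*C=2*2=4
  Job (p=10,w=5): C=12, w*C=5*12=60
  Job (p=4,w=2): C=16, w*C=2*16=32
  Job (p=5,w=2): C=21, w*C=2*21=42
  Job (p=6,w=2): C=27, w*C=2*27=54
Total weighted completion time = 192

192


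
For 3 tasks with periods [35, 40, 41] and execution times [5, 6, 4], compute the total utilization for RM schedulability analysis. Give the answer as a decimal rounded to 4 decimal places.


Compute individual utilizations (exact fractions):
  Task 1: C/T = 5/35 = 1/7 (approx. 0.1429)
  Task 2: C/T = 6/40 = 3/20 (approx. 0.15)
  Task 3: C/T = 4/41 (approx. 0.0976)
Total utilization U = 1/7 + 3/20 + 4/41 = 2241/5740
Rounded to 4 decimal places: U = 0.3904
RM (Liu & Layland) bound for 3 tasks = 0.779763; compare with U = 2241/5740 (approx. 0.390418)
U <= bound, so schedulable by RM sufficient condition.

0.3904


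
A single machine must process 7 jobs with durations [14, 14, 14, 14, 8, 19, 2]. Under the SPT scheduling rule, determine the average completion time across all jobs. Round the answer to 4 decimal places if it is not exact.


Sort jobs by processing time (SPT order): [2, 8, 14, 14, 14, 14, 19]
Compute completion times sequentially:
  Job 1: processing = 2, completes at 2
  Job 2: processing = 8, completes at 10
  Job 3: processing = 14, completes at 24
  Job 4: processing = 14, completes at 38
  Job 5: processing = 14, completes at 52
  Job 6: processing = 14, completes at 66
  Job 7: processing = 19, completes at 85
Sum of completion times = 277
Average completion time = 277/7 = 39.5714

39.5714


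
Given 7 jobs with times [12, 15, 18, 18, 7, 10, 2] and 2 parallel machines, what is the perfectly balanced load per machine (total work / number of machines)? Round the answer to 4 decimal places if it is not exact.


Total processing time = 12 + 15 + 18 + 18 + 7 + 10 + 2 = 82
Number of machines = 2
Ideal balanced load = 82 / 2 = 41.0

41.0


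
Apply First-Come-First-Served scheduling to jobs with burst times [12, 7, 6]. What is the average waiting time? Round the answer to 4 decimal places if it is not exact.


FCFS order (as given): [12, 7, 6]
Waiting times:
  Job 1: wait = 0
  Job 2: wait = 12
  Job 3: wait = 19
Sum of waiting times = 31
Average waiting time = 31/3 = 10.3333

10.3333


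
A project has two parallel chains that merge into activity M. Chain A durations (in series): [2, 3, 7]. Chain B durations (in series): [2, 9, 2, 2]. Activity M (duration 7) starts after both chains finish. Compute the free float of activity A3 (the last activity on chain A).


ES(A3) = sum of predecessors on chain A = 5
EF(A3) = ES + duration = 5 + 7 = 12
Successor of A3 is M. ES(M) = max(sum(A), sum(B)) = max(12, 15) = 15
Free float = ES(successor) - EF(current) = 15 - 12 = 3

3


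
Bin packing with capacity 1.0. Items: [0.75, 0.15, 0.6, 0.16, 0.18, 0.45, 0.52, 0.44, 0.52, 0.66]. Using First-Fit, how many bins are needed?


Place items sequentially using First-Fit:
  Item 0.75 -> new Bin 1
  Item 0.15 -> Bin 1 (now 0.9)
  Item 0.6 -> new Bin 2
  Item 0.16 -> Bin 2 (now 0.76)
  Item 0.18 -> Bin 2 (now 0.94)
  Item 0.45 -> new Bin 3
  Item 0.52 -> Bin 3 (now 0.97)
  Item 0.44 -> new Bin 4
  Item 0.52 -> Bin 4 (now 0.96)
  Item 0.66 -> new Bin 5
Total bins used = 5

5


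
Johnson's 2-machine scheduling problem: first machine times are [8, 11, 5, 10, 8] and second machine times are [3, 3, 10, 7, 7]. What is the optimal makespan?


Apply Johnson's rule:
  Group 1 (a <= b): [(3, 5, 10)]
  Group 2 (a > b): [(4, 10, 7), (5, 8, 7), (1, 8, 3), (2, 11, 3)]
Optimal job order: [3, 4, 5, 1, 2]
Schedule:
  Job 3: M1 done at 5, M2 done at 15
  Job 4: M1 done at 15, M2 done at 22
  Job 5: M1 done at 23, M2 done at 30
  Job 1: M1 done at 31, M2 done at 34
  Job 2: M1 done at 42, M2 done at 45
Makespan = 45

45


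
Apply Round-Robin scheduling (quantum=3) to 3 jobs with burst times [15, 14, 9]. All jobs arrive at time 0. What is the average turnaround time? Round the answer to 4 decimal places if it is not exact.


Time quantum = 3
Execution trace:
  J1 runs 3 units, time = 3
  J2 runs 3 units, time = 6
  J3 runs 3 units, time = 9
  J1 runs 3 units, time = 12
  J2 runs 3 units, time = 15
  J3 runs 3 units, time = 18
  J1 runs 3 units, time = 21
  J2 runs 3 units, time = 24
  J3 runs 3 units, time = 27
  J1 runs 3 units, time = 30
  J2 runs 3 units, time = 33
  J1 runs 3 units, time = 36
  J2 runs 2 units, time = 38
Finish times: [36, 38, 27]
Average turnaround = 101/3 = 33.6667

33.6667


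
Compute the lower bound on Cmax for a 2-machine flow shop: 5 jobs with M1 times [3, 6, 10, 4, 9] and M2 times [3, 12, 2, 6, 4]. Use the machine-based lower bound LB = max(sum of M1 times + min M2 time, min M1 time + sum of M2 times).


LB1 = sum(M1 times) + min(M2 times) = 32 + 2 = 34
LB2 = min(M1 times) + sum(M2 times) = 3 + 27 = 30
Lower bound = max(LB1, LB2) = max(34, 30) = 34

34


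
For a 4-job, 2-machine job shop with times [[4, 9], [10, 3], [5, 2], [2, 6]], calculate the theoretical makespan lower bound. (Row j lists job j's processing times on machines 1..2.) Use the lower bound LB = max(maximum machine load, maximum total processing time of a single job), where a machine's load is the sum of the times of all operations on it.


Machine loads:
  Machine 1: 4 + 10 + 5 + 2 = 21
  Machine 2: 9 + 3 + 2 + 6 = 20
Max machine load = 21
Job totals:
  Job 1: 13
  Job 2: 13
  Job 3: 7
  Job 4: 8
Max job total = 13
Lower bound = max(21, 13) = 21

21


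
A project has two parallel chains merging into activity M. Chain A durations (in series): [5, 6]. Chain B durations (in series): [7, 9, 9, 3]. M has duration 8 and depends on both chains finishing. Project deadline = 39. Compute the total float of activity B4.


Forward pass: ES(B4) = sum of predecessors on chain B = 25
EF = ES + duration = 25 + 3 = 28
Backward pass: LF(M) = deadline = 39; LS(M) = 39 - 8 = 31
LF(B4) = LS(M) - sum(successors on chain B) = 31 - 0 = 31
LS = LF - duration = 31 - 3 = 28
Total float = LS - ES = 28 - 25 = 3

3


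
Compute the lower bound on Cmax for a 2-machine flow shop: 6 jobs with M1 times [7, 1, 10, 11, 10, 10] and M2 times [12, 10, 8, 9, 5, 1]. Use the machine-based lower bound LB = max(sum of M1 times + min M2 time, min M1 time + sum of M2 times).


LB1 = sum(M1 times) + min(M2 times) = 49 + 1 = 50
LB2 = min(M1 times) + sum(M2 times) = 1 + 45 = 46
Lower bound = max(LB1, LB2) = max(50, 46) = 50

50


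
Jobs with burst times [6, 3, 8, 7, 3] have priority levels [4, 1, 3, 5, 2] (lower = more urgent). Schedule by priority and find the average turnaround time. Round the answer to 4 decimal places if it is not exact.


Sort by priority (ascending = highest first):
Order: [(1, 3), (2, 3), (3, 8), (4, 6), (5, 7)]
Completion times:
  Priority 1, burst=3, C=3
  Priority 2, burst=3, C=6
  Priority 3, burst=8, C=14
  Priority 4, burst=6, C=20
  Priority 5, burst=7, C=27
Average turnaround = 70/5 = 14.0

14.0


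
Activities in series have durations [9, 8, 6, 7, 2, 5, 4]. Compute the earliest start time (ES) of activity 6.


Activity 6 starts after activities 1 through 5 complete.
Predecessor durations: [9, 8, 6, 7, 2]
ES = 9 + 8 + 6 + 7 + 2 = 32

32


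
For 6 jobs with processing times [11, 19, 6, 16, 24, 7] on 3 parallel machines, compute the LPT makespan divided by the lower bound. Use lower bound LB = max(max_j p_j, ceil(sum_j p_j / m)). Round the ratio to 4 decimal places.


LPT order: [24, 19, 16, 11, 7, 6]
Machine loads after assignment: [30, 26, 27]
LPT makespan = 30
Lower bound = max(max_job, ceil(total/3)) = max(24, 28) = 28
Ratio = 30 / 28 = 1.0714

1.0714


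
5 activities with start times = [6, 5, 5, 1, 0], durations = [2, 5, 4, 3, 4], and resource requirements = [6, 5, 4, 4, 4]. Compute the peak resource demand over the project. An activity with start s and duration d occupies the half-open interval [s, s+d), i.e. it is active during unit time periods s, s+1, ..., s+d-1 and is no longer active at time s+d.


Each activity i is active on [start_i, start_i + duration_i).
Compute total resource usage per time slot:
  t=0: active resources = [4], total = 4
  t=1: active resources = [4, 4], total = 8
  t=2: active resources = [4, 4], total = 8
  t=3: active resources = [4, 4], total = 8
  t=4: active resources = [], total = 0
  t=5: active resources = [5, 4], total = 9
  t=6: active resources = [6, 5, 4], total = 15
  t=7: active resources = [6, 5, 4], total = 15
  t=8: active resources = [5, 4], total = 9
  t=9: active resources = [5], total = 5
Peak resource demand = 15

15


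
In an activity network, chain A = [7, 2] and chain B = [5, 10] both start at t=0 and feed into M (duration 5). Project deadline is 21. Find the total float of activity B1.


Forward pass: ES(B1) = sum of predecessors on chain B = 0
EF = ES + duration = 0 + 5 = 5
Backward pass: LF(M) = deadline = 21; LS(M) = 21 - 5 = 16
LF(B1) = LS(M) - sum(successors on chain B) = 16 - 10 = 6
LS = LF - duration = 6 - 5 = 1
Total float = LS - ES = 1 - 0 = 1

1


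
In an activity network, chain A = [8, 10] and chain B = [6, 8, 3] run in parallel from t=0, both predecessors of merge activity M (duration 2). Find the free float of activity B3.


ES(B3) = sum of predecessors on chain B = 14
EF(B3) = ES + duration = 14 + 3 = 17
Successor of B3 is M. ES(M) = max(sum(A), sum(B)) = max(18, 17) = 18
Free float = ES(successor) - EF(current) = 18 - 17 = 1

1


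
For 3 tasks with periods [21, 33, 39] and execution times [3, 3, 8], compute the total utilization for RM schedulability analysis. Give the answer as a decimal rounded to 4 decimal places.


Compute individual utilizations (exact fractions):
  Task 1: C/T = 3/21 = 1/7 (approx. 0.1429)
  Task 2: C/T = 3/33 = 1/11 (approx. 0.0909)
  Task 3: C/T = 8/39 (approx. 0.2051)
Total utilization U = 1/7 + 1/11 + 8/39 = 1318/3003
Rounded to 4 decimal places: U = 0.4389
RM (Liu & Layland) bound for 3 tasks = 0.779763; compare with U = 1318/3003 (approx. 0.438894)
U <= bound, so schedulable by RM sufficient condition.

0.4389


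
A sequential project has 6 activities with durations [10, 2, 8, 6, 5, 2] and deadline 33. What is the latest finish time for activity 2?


LF(activity 2) = deadline - sum of successor durations
Successors: activities 3 through 6 with durations [8, 6, 5, 2]
Sum of successor durations = 21
LF = 33 - 21 = 12

12


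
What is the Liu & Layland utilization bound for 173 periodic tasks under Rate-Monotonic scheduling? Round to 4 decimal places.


Compute 2^(1/173) = 1.0040146684
Subtract 1: 1.0040146684 - 1 = 0.0040146684
Multiply by n: 173 * 0.0040146684 = 0.6945376332
Round to 4 dp: 0.6945

0.6945


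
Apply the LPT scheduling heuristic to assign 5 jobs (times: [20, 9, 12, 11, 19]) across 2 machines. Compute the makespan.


Sort jobs in decreasing order (LPT): [20, 19, 12, 11, 9]
Assign each job to the least loaded machine:
  Machine 1: jobs [20, 11, 9], load = 40
  Machine 2: jobs [19, 12], load = 31
Makespan = max load = 40

40


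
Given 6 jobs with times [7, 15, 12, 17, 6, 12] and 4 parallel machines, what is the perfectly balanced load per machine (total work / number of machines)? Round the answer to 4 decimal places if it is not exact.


Total processing time = 7 + 15 + 12 + 17 + 6 + 12 = 69
Number of machines = 4
Ideal balanced load = 69 / 4 = 17.25

17.25


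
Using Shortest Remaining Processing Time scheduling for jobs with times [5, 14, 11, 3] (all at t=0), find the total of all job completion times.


Since all jobs arrive at t=0, SRPT equals SPT ordering.
SPT order: [3, 5, 11, 14]
Completion times:
  Job 1: p=3, C=3
  Job 2: p=5, C=8
  Job 3: p=11, C=19
  Job 4: p=14, C=33
Total completion time = 3 + 8 + 19 + 33 = 63

63


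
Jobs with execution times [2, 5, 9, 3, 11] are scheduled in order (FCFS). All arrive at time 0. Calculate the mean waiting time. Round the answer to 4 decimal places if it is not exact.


FCFS order (as given): [2, 5, 9, 3, 11]
Waiting times:
  Job 1: wait = 0
  Job 2: wait = 2
  Job 3: wait = 7
  Job 4: wait = 16
  Job 5: wait = 19
Sum of waiting times = 44
Average waiting time = 44/5 = 8.8

8.8


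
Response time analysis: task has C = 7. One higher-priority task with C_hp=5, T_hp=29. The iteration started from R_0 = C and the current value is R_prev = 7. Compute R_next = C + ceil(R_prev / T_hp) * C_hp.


R_next = C + ceil(R_prev / T_hp) * C_hp
ceil(7 / 29) = ceil(0.2414) = 1
Interference = 1 * 5 = 5
R_next = 7 + 5 = 12

12


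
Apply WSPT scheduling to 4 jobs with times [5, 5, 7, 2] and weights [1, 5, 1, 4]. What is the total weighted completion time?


Compute p/w ratios and sort ascending (WSPT): [(2, 4), (5, 5), (5, 1), (7, 1)]
Compute weighted completion times:
  Job (p=2,w=4): C=2, w*C=4*2=8
  Job (p=5,w=5): C=7, w*C=5*7=35
  Job (p=5,w=1): C=12, w*C=1*12=12
  Job (p=7,w=1): C=19, w*C=1*19=19
Total weighted completion time = 74

74


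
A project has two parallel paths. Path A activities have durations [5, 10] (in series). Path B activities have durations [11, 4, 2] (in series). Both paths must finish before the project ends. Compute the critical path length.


Path A total = 5 + 10 = 15
Path B total = 11 + 4 + 2 = 17
Critical path = longest path = max(15, 17) = 17

17


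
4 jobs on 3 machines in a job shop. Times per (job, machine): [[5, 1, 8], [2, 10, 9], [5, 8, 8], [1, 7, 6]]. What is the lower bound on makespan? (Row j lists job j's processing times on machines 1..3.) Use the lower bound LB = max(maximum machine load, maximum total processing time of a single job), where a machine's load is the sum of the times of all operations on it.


Machine loads:
  Machine 1: 5 + 2 + 5 + 1 = 13
  Machine 2: 1 + 10 + 8 + 7 = 26
  Machine 3: 8 + 9 + 8 + 6 = 31
Max machine load = 31
Job totals:
  Job 1: 14
  Job 2: 21
  Job 3: 21
  Job 4: 14
Max job total = 21
Lower bound = max(31, 21) = 31

31


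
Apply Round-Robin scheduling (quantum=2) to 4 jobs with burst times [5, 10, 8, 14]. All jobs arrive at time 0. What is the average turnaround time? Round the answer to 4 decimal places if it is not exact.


Time quantum = 2
Execution trace:
  J1 runs 2 units, time = 2
  J2 runs 2 units, time = 4
  J3 runs 2 units, time = 6
  J4 runs 2 units, time = 8
  J1 runs 2 units, time = 10
  J2 runs 2 units, time = 12
  J3 runs 2 units, time = 14
  J4 runs 2 units, time = 16
  J1 runs 1 units, time = 17
  J2 runs 2 units, time = 19
  J3 runs 2 units, time = 21
  J4 runs 2 units, time = 23
  J2 runs 2 units, time = 25
  J3 runs 2 units, time = 27
  J4 runs 2 units, time = 29
  J2 runs 2 units, time = 31
  J4 runs 2 units, time = 33
  J4 runs 2 units, time = 35
  J4 runs 2 units, time = 37
Finish times: [17, 31, 27, 37]
Average turnaround = 112/4 = 28.0

28.0


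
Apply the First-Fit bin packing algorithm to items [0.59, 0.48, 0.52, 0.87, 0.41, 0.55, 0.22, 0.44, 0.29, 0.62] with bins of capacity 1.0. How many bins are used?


Place items sequentially using First-Fit:
  Item 0.59 -> new Bin 1
  Item 0.48 -> new Bin 2
  Item 0.52 -> Bin 2 (now 1.0)
  Item 0.87 -> new Bin 3
  Item 0.41 -> Bin 1 (now 1.0)
  Item 0.55 -> new Bin 4
  Item 0.22 -> Bin 4 (now 0.77)
  Item 0.44 -> new Bin 5
  Item 0.29 -> Bin 5 (now 0.73)
  Item 0.62 -> new Bin 6
Total bins used = 6

6


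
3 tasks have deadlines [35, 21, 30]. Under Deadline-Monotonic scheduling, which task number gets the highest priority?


Sort tasks by relative deadline (ascending):
  Task 2: deadline = 21
  Task 3: deadline = 30
  Task 1: deadline = 35
Priority order (highest first): [2, 3, 1]
Highest priority task = 2

2


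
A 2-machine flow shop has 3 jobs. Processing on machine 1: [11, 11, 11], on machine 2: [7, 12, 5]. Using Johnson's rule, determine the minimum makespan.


Apply Johnson's rule:
  Group 1 (a <= b): [(2, 11, 12)]
  Group 2 (a > b): [(1, 11, 7), (3, 11, 5)]
Optimal job order: [2, 1, 3]
Schedule:
  Job 2: M1 done at 11, M2 done at 23
  Job 1: M1 done at 22, M2 done at 30
  Job 3: M1 done at 33, M2 done at 38
Makespan = 38

38


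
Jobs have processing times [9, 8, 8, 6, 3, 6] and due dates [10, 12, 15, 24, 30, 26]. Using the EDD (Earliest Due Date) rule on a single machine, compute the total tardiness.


Sort by due date (EDD order): [(9, 10), (8, 12), (8, 15), (6, 24), (6, 26), (3, 30)]
Compute completion times and tardiness:
  Job 1: p=9, d=10, C=9, tardiness=max(0,9-10)=0
  Job 2: p=8, d=12, C=17, tardiness=max(0,17-12)=5
  Job 3: p=8, d=15, C=25, tardiness=max(0,25-15)=10
  Job 4: p=6, d=24, C=31, tardiness=max(0,31-24)=7
  Job 5: p=6, d=26, C=37, tardiness=max(0,37-26)=11
  Job 6: p=3, d=30, C=40, tardiness=max(0,40-30)=10
Total tardiness = 43

43


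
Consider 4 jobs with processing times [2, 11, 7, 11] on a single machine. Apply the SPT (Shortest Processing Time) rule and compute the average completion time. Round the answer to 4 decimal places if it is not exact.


Sort jobs by processing time (SPT order): [2, 7, 11, 11]
Compute completion times sequentially:
  Job 1: processing = 2, completes at 2
  Job 2: processing = 7, completes at 9
  Job 3: processing = 11, completes at 20
  Job 4: processing = 11, completes at 31
Sum of completion times = 62
Average completion time = 62/4 = 15.5

15.5


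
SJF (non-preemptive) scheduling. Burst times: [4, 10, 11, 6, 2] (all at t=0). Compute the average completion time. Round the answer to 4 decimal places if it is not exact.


SJF order (ascending): [2, 4, 6, 10, 11]
Completion times:
  Job 1: burst=2, C=2
  Job 2: burst=4, C=6
  Job 3: burst=6, C=12
  Job 4: burst=10, C=22
  Job 5: burst=11, C=33
Average completion = 75/5 = 15.0

15.0


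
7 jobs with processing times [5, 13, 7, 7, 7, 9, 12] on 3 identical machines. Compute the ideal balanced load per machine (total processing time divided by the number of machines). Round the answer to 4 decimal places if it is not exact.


Total processing time = 5 + 13 + 7 + 7 + 7 + 9 + 12 = 60
Number of machines = 3
Ideal balanced load = 60 / 3 = 20.0

20.0


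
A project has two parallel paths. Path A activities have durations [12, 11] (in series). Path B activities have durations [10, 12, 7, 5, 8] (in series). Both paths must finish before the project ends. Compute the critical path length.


Path A total = 12 + 11 = 23
Path B total = 10 + 12 + 7 + 5 + 8 = 42
Critical path = longest path = max(23, 42) = 42

42


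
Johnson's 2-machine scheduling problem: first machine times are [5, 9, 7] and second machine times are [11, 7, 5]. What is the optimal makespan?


Apply Johnson's rule:
  Group 1 (a <= b): [(1, 5, 11)]
  Group 2 (a > b): [(2, 9, 7), (3, 7, 5)]
Optimal job order: [1, 2, 3]
Schedule:
  Job 1: M1 done at 5, M2 done at 16
  Job 2: M1 done at 14, M2 done at 23
  Job 3: M1 done at 21, M2 done at 28
Makespan = 28

28


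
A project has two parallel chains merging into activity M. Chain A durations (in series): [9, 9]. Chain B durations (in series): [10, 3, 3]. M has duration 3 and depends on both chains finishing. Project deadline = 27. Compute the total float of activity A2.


Forward pass: ES(A2) = sum of predecessors on chain A = 9
EF = ES + duration = 9 + 9 = 18
Backward pass: LF(M) = deadline = 27; LS(M) = 27 - 3 = 24
LF(A2) = LS(M) - sum(successors on chain A) = 24 - 0 = 24
LS = LF - duration = 24 - 9 = 15
Total float = LS - ES = 15 - 9 = 6

6


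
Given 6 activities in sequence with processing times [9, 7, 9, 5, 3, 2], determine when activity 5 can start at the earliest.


Activity 5 starts after activities 1 through 4 complete.
Predecessor durations: [9, 7, 9, 5]
ES = 9 + 7 + 9 + 5 = 30

30


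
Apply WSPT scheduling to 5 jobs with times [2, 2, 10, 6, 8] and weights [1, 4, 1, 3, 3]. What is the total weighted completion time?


Compute p/w ratios and sort ascending (WSPT): [(2, 4), (2, 1), (6, 3), (8, 3), (10, 1)]
Compute weighted completion times:
  Job (p=2,w=4): C=2, w*C=4*2=8
  Job (p=2,w=1): C=4, w*C=1*4=4
  Job (p=6,w=3): C=10, w*C=3*10=30
  Job (p=8,w=3): C=18, w*C=3*18=54
  Job (p=10,w=1): C=28, w*C=1*28=28
Total weighted completion time = 124

124


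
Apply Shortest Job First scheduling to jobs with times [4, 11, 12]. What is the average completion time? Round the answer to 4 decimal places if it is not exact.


SJF order (ascending): [4, 11, 12]
Completion times:
  Job 1: burst=4, C=4
  Job 2: burst=11, C=15
  Job 3: burst=12, C=27
Average completion = 46/3 = 15.3333

15.3333


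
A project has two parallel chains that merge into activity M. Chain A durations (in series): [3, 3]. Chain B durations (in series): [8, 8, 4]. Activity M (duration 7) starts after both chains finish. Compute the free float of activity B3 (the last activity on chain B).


ES(B3) = sum of predecessors on chain B = 16
EF(B3) = ES + duration = 16 + 4 = 20
Successor of B3 is M. ES(M) = max(sum(A), sum(B)) = max(6, 20) = 20
Free float = ES(successor) - EF(current) = 20 - 20 = 0

0


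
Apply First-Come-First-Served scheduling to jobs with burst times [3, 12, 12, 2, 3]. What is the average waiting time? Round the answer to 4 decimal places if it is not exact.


FCFS order (as given): [3, 12, 12, 2, 3]
Waiting times:
  Job 1: wait = 0
  Job 2: wait = 3
  Job 3: wait = 15
  Job 4: wait = 27
  Job 5: wait = 29
Sum of waiting times = 74
Average waiting time = 74/5 = 14.8

14.8


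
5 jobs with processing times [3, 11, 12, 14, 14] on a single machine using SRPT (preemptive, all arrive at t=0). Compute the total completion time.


Since all jobs arrive at t=0, SRPT equals SPT ordering.
SPT order: [3, 11, 12, 14, 14]
Completion times:
  Job 1: p=3, C=3
  Job 2: p=11, C=14
  Job 3: p=12, C=26
  Job 4: p=14, C=40
  Job 5: p=14, C=54
Total completion time = 3 + 14 + 26 + 40 + 54 = 137

137


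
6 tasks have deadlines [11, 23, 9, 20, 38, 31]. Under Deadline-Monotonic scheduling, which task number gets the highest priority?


Sort tasks by relative deadline (ascending):
  Task 3: deadline = 9
  Task 1: deadline = 11
  Task 4: deadline = 20
  Task 2: deadline = 23
  Task 6: deadline = 31
  Task 5: deadline = 38
Priority order (highest first): [3, 1, 4, 2, 6, 5]
Highest priority task = 3

3


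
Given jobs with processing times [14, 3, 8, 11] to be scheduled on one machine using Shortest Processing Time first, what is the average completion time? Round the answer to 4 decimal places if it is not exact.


Sort jobs by processing time (SPT order): [3, 8, 11, 14]
Compute completion times sequentially:
  Job 1: processing = 3, completes at 3
  Job 2: processing = 8, completes at 11
  Job 3: processing = 11, completes at 22
  Job 4: processing = 14, completes at 36
Sum of completion times = 72
Average completion time = 72/4 = 18.0

18.0


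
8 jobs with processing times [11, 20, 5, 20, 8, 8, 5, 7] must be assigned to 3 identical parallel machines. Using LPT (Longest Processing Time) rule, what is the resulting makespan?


Sort jobs in decreasing order (LPT): [20, 20, 11, 8, 8, 7, 5, 5]
Assign each job to the least loaded machine:
  Machine 1: jobs [20, 7], load = 27
  Machine 2: jobs [20, 5, 5], load = 30
  Machine 3: jobs [11, 8, 8], load = 27
Makespan = max load = 30

30


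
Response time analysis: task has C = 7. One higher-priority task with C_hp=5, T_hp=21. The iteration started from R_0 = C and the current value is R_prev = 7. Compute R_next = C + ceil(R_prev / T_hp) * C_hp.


R_next = C + ceil(R_prev / T_hp) * C_hp
ceil(7 / 21) = ceil(0.3333) = 1
Interference = 1 * 5 = 5
R_next = 7 + 5 = 12

12


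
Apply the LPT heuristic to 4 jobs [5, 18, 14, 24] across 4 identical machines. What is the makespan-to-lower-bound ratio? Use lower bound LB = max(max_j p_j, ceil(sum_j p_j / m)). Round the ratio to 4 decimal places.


LPT order: [24, 18, 14, 5]
Machine loads after assignment: [24, 18, 14, 5]
LPT makespan = 24
Lower bound = max(max_job, ceil(total/4)) = max(24, 16) = 24
Ratio = 24 / 24 = 1.0

1.0


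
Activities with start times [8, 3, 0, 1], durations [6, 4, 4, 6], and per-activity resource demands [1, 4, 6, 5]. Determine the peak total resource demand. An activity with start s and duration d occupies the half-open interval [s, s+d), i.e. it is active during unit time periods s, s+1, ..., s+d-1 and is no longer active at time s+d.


Each activity i is active on [start_i, start_i + duration_i).
Compute total resource usage per time slot:
  t=0: active resources = [6], total = 6
  t=1: active resources = [6, 5], total = 11
  t=2: active resources = [6, 5], total = 11
  t=3: active resources = [4, 6, 5], total = 15
  t=4: active resources = [4, 5], total = 9
  t=5: active resources = [4, 5], total = 9
  t=6: active resources = [4, 5], total = 9
  t=7: active resources = [], total = 0
  t=8: active resources = [1], total = 1
  t=9: active resources = [1], total = 1
  t=10: active resources = [1], total = 1
  t=11: active resources = [1], total = 1
  t=12: active resources = [1], total = 1
  t=13: active resources = [1], total = 1
Peak resource demand = 15

15


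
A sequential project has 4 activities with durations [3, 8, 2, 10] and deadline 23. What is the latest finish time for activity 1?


LF(activity 1) = deadline - sum of successor durations
Successors: activities 2 through 4 with durations [8, 2, 10]
Sum of successor durations = 20
LF = 23 - 20 = 3

3


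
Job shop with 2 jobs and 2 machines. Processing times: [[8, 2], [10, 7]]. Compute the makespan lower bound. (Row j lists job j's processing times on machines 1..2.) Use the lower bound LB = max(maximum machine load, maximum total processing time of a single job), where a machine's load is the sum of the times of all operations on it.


Machine loads:
  Machine 1: 8 + 10 = 18
  Machine 2: 2 + 7 = 9
Max machine load = 18
Job totals:
  Job 1: 10
  Job 2: 17
Max job total = 17
Lower bound = max(18, 17) = 18

18


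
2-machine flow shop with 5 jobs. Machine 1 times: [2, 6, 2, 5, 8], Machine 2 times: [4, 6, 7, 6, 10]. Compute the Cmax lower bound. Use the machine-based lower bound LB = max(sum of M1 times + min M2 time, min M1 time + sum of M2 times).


LB1 = sum(M1 times) + min(M2 times) = 23 + 4 = 27
LB2 = min(M1 times) + sum(M2 times) = 2 + 33 = 35
Lower bound = max(LB1, LB2) = max(27, 35) = 35

35


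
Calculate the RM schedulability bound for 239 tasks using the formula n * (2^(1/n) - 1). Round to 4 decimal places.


Compute 2^(1/239) = 1.0029044070
Subtract 1: 1.0029044070 - 1 = 0.0029044070
Multiply by n: 239 * 0.0029044070 = 0.6941532730
Round to 4 dp: 0.6942

0.6942


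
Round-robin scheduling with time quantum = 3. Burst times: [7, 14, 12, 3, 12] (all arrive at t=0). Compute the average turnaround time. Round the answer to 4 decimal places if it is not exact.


Time quantum = 3
Execution trace:
  J1 runs 3 units, time = 3
  J2 runs 3 units, time = 6
  J3 runs 3 units, time = 9
  J4 runs 3 units, time = 12
  J5 runs 3 units, time = 15
  J1 runs 3 units, time = 18
  J2 runs 3 units, time = 21
  J3 runs 3 units, time = 24
  J5 runs 3 units, time = 27
  J1 runs 1 units, time = 28
  J2 runs 3 units, time = 31
  J3 runs 3 units, time = 34
  J5 runs 3 units, time = 37
  J2 runs 3 units, time = 40
  J3 runs 3 units, time = 43
  J5 runs 3 units, time = 46
  J2 runs 2 units, time = 48
Finish times: [28, 48, 43, 12, 46]
Average turnaround = 177/5 = 35.4

35.4


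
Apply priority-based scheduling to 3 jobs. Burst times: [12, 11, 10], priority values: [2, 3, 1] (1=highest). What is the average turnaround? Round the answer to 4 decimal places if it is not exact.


Sort by priority (ascending = highest first):
Order: [(1, 10), (2, 12), (3, 11)]
Completion times:
  Priority 1, burst=10, C=10
  Priority 2, burst=12, C=22
  Priority 3, burst=11, C=33
Average turnaround = 65/3 = 21.6667

21.6667


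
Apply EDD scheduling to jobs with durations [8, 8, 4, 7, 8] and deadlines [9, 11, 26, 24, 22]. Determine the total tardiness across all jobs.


Sort by due date (EDD order): [(8, 9), (8, 11), (8, 22), (7, 24), (4, 26)]
Compute completion times and tardiness:
  Job 1: p=8, d=9, C=8, tardiness=max(0,8-9)=0
  Job 2: p=8, d=11, C=16, tardiness=max(0,16-11)=5
  Job 3: p=8, d=22, C=24, tardiness=max(0,24-22)=2
  Job 4: p=7, d=24, C=31, tardiness=max(0,31-24)=7
  Job 5: p=4, d=26, C=35, tardiness=max(0,35-26)=9
Total tardiness = 23

23


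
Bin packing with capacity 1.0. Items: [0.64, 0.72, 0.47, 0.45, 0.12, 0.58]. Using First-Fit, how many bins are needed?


Place items sequentially using First-Fit:
  Item 0.64 -> new Bin 1
  Item 0.72 -> new Bin 2
  Item 0.47 -> new Bin 3
  Item 0.45 -> Bin 3 (now 0.92)
  Item 0.12 -> Bin 1 (now 0.76)
  Item 0.58 -> new Bin 4
Total bins used = 4

4


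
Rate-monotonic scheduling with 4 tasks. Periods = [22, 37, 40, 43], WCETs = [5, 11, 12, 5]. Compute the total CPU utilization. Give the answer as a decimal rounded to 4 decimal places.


Compute individual utilizations (exact fractions):
  Task 1: C/T = 5/22 (approx. 0.2273)
  Task 2: C/T = 11/37 (approx. 0.2973)
  Task 3: C/T = 12/40 = 3/10 (approx. 0.3)
  Task 4: C/T = 5/43 (approx. 0.1163)
Total utilization U = 5/22 + 11/37 + 3/10 + 5/43 = 82329/87505
Rounded to 4 decimal places: U = 0.9408
RM (Liu & Layland) bound for 4 tasks = 0.756828; compare with U = 82329/87505 (approx. 0.940849)
bound < U <= 1, so the RM sufficient condition is not met (inconclusive; an exact test such as response-time analysis is needed).

0.9408


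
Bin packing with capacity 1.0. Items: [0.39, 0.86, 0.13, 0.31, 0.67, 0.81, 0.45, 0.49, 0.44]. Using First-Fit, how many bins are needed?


Place items sequentially using First-Fit:
  Item 0.39 -> new Bin 1
  Item 0.86 -> new Bin 2
  Item 0.13 -> Bin 1 (now 0.52)
  Item 0.31 -> Bin 1 (now 0.83)
  Item 0.67 -> new Bin 3
  Item 0.81 -> new Bin 4
  Item 0.45 -> new Bin 5
  Item 0.49 -> Bin 5 (now 0.94)
  Item 0.44 -> new Bin 6
Total bins used = 6

6


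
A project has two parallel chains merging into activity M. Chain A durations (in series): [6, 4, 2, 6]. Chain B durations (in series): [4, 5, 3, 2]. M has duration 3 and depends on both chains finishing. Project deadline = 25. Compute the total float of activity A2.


Forward pass: ES(A2) = sum of predecessors on chain A = 6
EF = ES + duration = 6 + 4 = 10
Backward pass: LF(M) = deadline = 25; LS(M) = 25 - 3 = 22
LF(A2) = LS(M) - sum(successors on chain A) = 22 - 8 = 14
LS = LF - duration = 14 - 4 = 10
Total float = LS - ES = 10 - 6 = 4

4


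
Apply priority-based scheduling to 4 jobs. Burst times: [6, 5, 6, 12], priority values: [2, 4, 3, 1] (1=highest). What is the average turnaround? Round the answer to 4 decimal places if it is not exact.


Sort by priority (ascending = highest first):
Order: [(1, 12), (2, 6), (3, 6), (4, 5)]
Completion times:
  Priority 1, burst=12, C=12
  Priority 2, burst=6, C=18
  Priority 3, burst=6, C=24
  Priority 4, burst=5, C=29
Average turnaround = 83/4 = 20.75

20.75


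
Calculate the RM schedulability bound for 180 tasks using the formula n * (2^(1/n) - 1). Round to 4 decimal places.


Compute 2^(1/180) = 1.0038582416
Subtract 1: 1.0038582416 - 1 = 0.0038582416
Multiply by n: 180 * 0.0038582416 = 0.6944834880
Round to 4 dp: 0.6945

0.6945


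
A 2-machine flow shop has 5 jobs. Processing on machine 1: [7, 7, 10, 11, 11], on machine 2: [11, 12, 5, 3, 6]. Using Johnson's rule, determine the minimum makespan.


Apply Johnson's rule:
  Group 1 (a <= b): [(1, 7, 11), (2, 7, 12)]
  Group 2 (a > b): [(5, 11, 6), (3, 10, 5), (4, 11, 3)]
Optimal job order: [1, 2, 5, 3, 4]
Schedule:
  Job 1: M1 done at 7, M2 done at 18
  Job 2: M1 done at 14, M2 done at 30
  Job 5: M1 done at 25, M2 done at 36
  Job 3: M1 done at 35, M2 done at 41
  Job 4: M1 done at 46, M2 done at 49
Makespan = 49

49


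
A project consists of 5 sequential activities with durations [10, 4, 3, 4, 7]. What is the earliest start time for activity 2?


Activity 2 starts after activities 1 through 1 complete.
Predecessor durations: [10]
ES = 10 = 10

10


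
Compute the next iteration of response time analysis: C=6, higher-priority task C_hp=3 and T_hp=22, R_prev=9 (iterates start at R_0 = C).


R_next = C + ceil(R_prev / T_hp) * C_hp
ceil(9 / 22) = ceil(0.4091) = 1
Interference = 1 * 3 = 3
R_next = 6 + 3 = 9
R_next = R_prev, so the iteration has converged (response time = 9).

9


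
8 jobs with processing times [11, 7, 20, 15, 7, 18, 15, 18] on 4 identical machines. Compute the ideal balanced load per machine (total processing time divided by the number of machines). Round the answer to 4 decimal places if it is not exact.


Total processing time = 11 + 7 + 20 + 15 + 7 + 18 + 15 + 18 = 111
Number of machines = 4
Ideal balanced load = 111 / 4 = 27.75

27.75


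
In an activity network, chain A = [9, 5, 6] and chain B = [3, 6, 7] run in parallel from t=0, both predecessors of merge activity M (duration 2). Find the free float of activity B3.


ES(B3) = sum of predecessors on chain B = 9
EF(B3) = ES + duration = 9 + 7 = 16
Successor of B3 is M. ES(M) = max(sum(A), sum(B)) = max(20, 16) = 20
Free float = ES(successor) - EF(current) = 20 - 16 = 4

4


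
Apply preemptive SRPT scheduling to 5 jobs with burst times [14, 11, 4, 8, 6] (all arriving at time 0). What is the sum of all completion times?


Since all jobs arrive at t=0, SRPT equals SPT ordering.
SPT order: [4, 6, 8, 11, 14]
Completion times:
  Job 1: p=4, C=4
  Job 2: p=6, C=10
  Job 3: p=8, C=18
  Job 4: p=11, C=29
  Job 5: p=14, C=43
Total completion time = 4 + 10 + 18 + 29 + 43 = 104

104


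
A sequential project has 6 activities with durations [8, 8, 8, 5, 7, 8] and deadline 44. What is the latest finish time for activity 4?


LF(activity 4) = deadline - sum of successor durations
Successors: activities 5 through 6 with durations [7, 8]
Sum of successor durations = 15
LF = 44 - 15 = 29

29


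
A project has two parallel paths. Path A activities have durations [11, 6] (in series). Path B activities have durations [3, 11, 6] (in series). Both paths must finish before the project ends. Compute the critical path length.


Path A total = 11 + 6 = 17
Path B total = 3 + 11 + 6 = 20
Critical path = longest path = max(17, 20) = 20

20


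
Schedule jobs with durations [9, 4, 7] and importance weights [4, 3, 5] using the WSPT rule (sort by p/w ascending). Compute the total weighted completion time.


Compute p/w ratios and sort ascending (WSPT): [(4, 3), (7, 5), (9, 4)]
Compute weighted completion times:
  Job (p=4,w=3): C=4, w*C=3*4=12
  Job (p=7,w=5): C=11, w*C=5*11=55
  Job (p=9,w=4): C=20, w*C=4*20=80
Total weighted completion time = 147

147


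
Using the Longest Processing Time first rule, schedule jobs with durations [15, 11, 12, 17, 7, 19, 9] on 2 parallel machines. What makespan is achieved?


Sort jobs in decreasing order (LPT): [19, 17, 15, 12, 11, 9, 7]
Assign each job to the least loaded machine:
  Machine 1: jobs [19, 12, 11], load = 42
  Machine 2: jobs [17, 15, 9, 7], load = 48
Makespan = max load = 48

48


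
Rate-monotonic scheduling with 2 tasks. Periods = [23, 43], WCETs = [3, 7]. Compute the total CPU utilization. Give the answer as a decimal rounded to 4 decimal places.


Compute individual utilizations (exact fractions):
  Task 1: C/T = 3/23 (approx. 0.1304)
  Task 2: C/T = 7/43 (approx. 0.1628)
Total utilization U = 3/23 + 7/43 = 290/989
Rounded to 4 decimal places: U = 0.2932
RM (Liu & Layland) bound for 2 tasks = 0.828427; compare with U = 290/989 (approx. 0.293225)
U <= bound, so schedulable by RM sufficient condition.

0.2932


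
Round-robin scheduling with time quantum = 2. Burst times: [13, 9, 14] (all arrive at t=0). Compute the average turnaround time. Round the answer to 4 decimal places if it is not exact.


Time quantum = 2
Execution trace:
  J1 runs 2 units, time = 2
  J2 runs 2 units, time = 4
  J3 runs 2 units, time = 6
  J1 runs 2 units, time = 8
  J2 runs 2 units, time = 10
  J3 runs 2 units, time = 12
  J1 runs 2 units, time = 14
  J2 runs 2 units, time = 16
  J3 runs 2 units, time = 18
  J1 runs 2 units, time = 20
  J2 runs 2 units, time = 22
  J3 runs 2 units, time = 24
  J1 runs 2 units, time = 26
  J2 runs 1 units, time = 27
  J3 runs 2 units, time = 29
  J1 runs 2 units, time = 31
  J3 runs 2 units, time = 33
  J1 runs 1 units, time = 34
  J3 runs 2 units, time = 36
Finish times: [34, 27, 36]
Average turnaround = 97/3 = 32.3333

32.3333


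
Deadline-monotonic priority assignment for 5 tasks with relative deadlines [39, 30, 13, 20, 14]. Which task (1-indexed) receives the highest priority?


Sort tasks by relative deadline (ascending):
  Task 3: deadline = 13
  Task 5: deadline = 14
  Task 4: deadline = 20
  Task 2: deadline = 30
  Task 1: deadline = 39
Priority order (highest first): [3, 5, 4, 2, 1]
Highest priority task = 3

3


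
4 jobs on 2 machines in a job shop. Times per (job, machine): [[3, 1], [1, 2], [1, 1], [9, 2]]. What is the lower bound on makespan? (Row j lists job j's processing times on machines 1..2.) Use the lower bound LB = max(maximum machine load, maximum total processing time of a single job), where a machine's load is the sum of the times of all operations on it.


Machine loads:
  Machine 1: 3 + 1 + 1 + 9 = 14
  Machine 2: 1 + 2 + 1 + 2 = 6
Max machine load = 14
Job totals:
  Job 1: 4
  Job 2: 3
  Job 3: 2
  Job 4: 11
Max job total = 11
Lower bound = max(14, 11) = 14

14


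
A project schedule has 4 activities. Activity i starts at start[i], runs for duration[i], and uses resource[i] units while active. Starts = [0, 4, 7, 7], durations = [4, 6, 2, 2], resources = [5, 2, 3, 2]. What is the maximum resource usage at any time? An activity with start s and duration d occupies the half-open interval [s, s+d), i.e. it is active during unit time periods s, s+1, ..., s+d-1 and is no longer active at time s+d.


Each activity i is active on [start_i, start_i + duration_i).
Compute total resource usage per time slot:
  t=0: active resources = [5], total = 5
  t=1: active resources = [5], total = 5
  t=2: active resources = [5], total = 5
  t=3: active resources = [5], total = 5
  t=4: active resources = [2], total = 2
  t=5: active resources = [2], total = 2
  t=6: active resources = [2], total = 2
  t=7: active resources = [2, 3, 2], total = 7
  t=8: active resources = [2, 3, 2], total = 7
  t=9: active resources = [2], total = 2
Peak resource demand = 7

7


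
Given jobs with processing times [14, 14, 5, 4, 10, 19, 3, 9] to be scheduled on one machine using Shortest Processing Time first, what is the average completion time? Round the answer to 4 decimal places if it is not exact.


Sort jobs by processing time (SPT order): [3, 4, 5, 9, 10, 14, 14, 19]
Compute completion times sequentially:
  Job 1: processing = 3, completes at 3
  Job 2: processing = 4, completes at 7
  Job 3: processing = 5, completes at 12
  Job 4: processing = 9, completes at 21
  Job 5: processing = 10, completes at 31
  Job 6: processing = 14, completes at 45
  Job 7: processing = 14, completes at 59
  Job 8: processing = 19, completes at 78
Sum of completion times = 256
Average completion time = 256/8 = 32.0

32.0


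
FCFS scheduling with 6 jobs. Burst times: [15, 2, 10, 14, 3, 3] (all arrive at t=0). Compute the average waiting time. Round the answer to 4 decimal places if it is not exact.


FCFS order (as given): [15, 2, 10, 14, 3, 3]
Waiting times:
  Job 1: wait = 0
  Job 2: wait = 15
  Job 3: wait = 17
  Job 4: wait = 27
  Job 5: wait = 41
  Job 6: wait = 44
Sum of waiting times = 144
Average waiting time = 144/6 = 24.0

24.0


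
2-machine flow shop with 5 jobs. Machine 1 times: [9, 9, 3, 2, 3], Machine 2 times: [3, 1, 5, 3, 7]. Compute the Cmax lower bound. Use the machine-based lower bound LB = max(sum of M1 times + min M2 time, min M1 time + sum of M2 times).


LB1 = sum(M1 times) + min(M2 times) = 26 + 1 = 27
LB2 = min(M1 times) + sum(M2 times) = 2 + 19 = 21
Lower bound = max(LB1, LB2) = max(27, 21) = 27

27
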